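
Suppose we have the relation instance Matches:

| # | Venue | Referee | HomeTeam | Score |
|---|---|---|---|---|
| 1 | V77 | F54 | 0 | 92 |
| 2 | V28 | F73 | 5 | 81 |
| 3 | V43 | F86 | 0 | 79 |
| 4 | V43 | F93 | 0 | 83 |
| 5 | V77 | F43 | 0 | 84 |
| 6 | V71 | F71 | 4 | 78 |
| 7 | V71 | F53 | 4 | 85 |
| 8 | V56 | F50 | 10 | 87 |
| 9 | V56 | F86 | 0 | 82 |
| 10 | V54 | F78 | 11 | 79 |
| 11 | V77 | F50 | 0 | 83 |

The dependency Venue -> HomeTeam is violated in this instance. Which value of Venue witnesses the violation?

V56

Venue=V77: rows 1, 5, 11 → HomeTeam = 0, 0, 0 ✓
Venue=V28: row 2 → HomeTeam = 5 ✓
Venue=V43: rows 3, 4 → HomeTeam = 0, 0 ✓
Venue=V71: rows 6, 7 → HomeTeam = 4, 4 ✓
Venue=V56: rows 8, 9 → HomeTeam takes values {10, 0} — violation
Venue=V54: row 10 → HomeTeam = 11 ✓
The only Venue value with inconsistent HomeTeam is Venue=V56.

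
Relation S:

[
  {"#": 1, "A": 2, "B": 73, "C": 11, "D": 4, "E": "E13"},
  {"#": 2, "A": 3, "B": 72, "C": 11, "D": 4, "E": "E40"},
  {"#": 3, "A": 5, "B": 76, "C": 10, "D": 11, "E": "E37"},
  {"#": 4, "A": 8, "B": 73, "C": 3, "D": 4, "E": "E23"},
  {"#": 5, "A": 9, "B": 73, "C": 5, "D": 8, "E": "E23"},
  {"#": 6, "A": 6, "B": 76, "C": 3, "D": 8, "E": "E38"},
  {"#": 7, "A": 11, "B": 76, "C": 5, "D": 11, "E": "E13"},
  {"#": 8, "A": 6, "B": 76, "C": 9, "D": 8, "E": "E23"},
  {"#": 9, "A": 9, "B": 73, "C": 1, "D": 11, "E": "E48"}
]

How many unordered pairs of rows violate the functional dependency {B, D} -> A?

2

(B=73, D=4): violating pairs (1,4) — 1 pair.
(B=76, D=11): violating pairs (3,7) — 1 pair.
(B=76, D=8): all 2 rows agree on A — 0 pairs.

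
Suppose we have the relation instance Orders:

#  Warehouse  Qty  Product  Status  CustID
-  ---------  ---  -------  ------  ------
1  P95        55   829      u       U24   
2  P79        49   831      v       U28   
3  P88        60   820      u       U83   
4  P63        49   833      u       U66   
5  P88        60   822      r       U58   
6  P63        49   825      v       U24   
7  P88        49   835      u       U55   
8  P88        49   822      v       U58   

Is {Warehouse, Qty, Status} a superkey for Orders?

Yes

All 8 rows have distinct {Warehouse, Qty, Status} values, so {Warehouse, Qty, Status} → (all attributes) holds and {Warehouse, Qty, Status} is a superkey.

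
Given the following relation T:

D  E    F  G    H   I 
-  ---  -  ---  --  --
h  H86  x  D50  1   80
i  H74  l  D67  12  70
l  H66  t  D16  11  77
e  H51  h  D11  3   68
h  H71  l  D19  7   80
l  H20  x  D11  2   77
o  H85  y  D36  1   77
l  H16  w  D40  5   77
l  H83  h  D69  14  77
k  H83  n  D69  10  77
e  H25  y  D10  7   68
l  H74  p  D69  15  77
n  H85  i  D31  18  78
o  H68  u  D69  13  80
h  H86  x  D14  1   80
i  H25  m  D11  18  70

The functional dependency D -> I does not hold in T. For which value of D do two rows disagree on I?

o

D=h: 3 rows → I = 80, 80, 80 ✓
D=i: 2 rows → I = 70, 70 ✓
D=l: 5 rows → I = 77, 77, 77, 77, 77 ✓
D=e: 2 rows → I = 68, 68 ✓
D=o: 2 rows → I takes values {77, 80} — violation
D=k: 1 row → I = 77 ✓
D=n: 1 row → I = 78 ✓
The only D value with inconsistent I is D=o.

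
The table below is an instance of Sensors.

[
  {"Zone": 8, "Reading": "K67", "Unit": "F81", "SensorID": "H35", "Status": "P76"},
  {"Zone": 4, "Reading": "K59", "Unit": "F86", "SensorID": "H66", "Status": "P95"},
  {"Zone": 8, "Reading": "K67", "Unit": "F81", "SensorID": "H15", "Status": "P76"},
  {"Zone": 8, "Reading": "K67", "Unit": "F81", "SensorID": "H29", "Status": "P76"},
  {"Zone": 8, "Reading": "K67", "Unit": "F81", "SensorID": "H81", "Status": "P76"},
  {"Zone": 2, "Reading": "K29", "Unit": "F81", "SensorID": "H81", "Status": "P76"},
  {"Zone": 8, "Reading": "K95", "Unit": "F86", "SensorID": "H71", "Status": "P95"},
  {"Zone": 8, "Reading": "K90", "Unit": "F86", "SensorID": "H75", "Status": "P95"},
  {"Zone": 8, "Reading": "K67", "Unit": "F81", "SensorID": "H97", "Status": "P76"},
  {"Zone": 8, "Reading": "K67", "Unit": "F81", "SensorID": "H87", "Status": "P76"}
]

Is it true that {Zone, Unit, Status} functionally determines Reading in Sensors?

No

(Zone=8, Unit=F81, Status=P76): 6 rows → Reading = K67, K67, K67, K67, K67, K67 ✓
(Zone=4, Unit=F86, Status=P95): 1 row → Reading = K59 ✓
(Zone=2, Unit=F81, Status=P76): 1 row → Reading = K29 ✓
(Zone=8, Unit=F86, Status=P95): 2 rows → Reading takes values {K95, K90} — violation
Two rows agree on {Zone, Unit, Status} but differ on Reading, so {Zone, Unit, Status} → Reading does not hold.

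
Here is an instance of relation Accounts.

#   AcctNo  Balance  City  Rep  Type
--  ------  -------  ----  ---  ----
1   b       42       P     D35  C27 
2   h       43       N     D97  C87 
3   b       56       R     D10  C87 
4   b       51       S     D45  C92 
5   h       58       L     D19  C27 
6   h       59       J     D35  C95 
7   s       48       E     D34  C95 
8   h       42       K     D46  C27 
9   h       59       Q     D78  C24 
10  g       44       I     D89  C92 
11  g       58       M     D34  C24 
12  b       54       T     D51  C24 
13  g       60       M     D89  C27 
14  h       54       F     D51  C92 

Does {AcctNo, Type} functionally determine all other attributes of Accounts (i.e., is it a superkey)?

No

Rows 5 and 8 have the same {AcctNo, Type} value (AcctNo=h, Type=C27) but are distinct tuples, so {AcctNo, Type} does not determine every attribute — not a superkey.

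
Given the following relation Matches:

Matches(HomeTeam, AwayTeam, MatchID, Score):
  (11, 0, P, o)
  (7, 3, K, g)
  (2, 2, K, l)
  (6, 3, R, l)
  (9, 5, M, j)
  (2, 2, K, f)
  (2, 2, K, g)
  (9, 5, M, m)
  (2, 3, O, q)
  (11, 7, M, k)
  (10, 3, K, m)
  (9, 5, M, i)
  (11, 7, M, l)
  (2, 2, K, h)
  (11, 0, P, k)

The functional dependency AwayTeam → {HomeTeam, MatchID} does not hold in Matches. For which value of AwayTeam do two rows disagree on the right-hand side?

3

AwayTeam=0: 2 rows → {HomeTeam,MatchID} = (11, P), (11, P) ✓
AwayTeam=3: 4 rows → {HomeTeam,MatchID} takes values {(7, K), (6, R), (2, O), (10, K)} — violation
AwayTeam=2: 4 rows → {HomeTeam,MatchID} = (2, K), (2, K), (2, K), (2, K) ✓
AwayTeam=5: 3 rows → {HomeTeam,MatchID} = (9, M), (9, M), (9, M) ✓
AwayTeam=7: 2 rows → {HomeTeam,MatchID} = (11, M), (11, M) ✓
The only AwayTeam value with inconsistent RHS is AwayTeam=3.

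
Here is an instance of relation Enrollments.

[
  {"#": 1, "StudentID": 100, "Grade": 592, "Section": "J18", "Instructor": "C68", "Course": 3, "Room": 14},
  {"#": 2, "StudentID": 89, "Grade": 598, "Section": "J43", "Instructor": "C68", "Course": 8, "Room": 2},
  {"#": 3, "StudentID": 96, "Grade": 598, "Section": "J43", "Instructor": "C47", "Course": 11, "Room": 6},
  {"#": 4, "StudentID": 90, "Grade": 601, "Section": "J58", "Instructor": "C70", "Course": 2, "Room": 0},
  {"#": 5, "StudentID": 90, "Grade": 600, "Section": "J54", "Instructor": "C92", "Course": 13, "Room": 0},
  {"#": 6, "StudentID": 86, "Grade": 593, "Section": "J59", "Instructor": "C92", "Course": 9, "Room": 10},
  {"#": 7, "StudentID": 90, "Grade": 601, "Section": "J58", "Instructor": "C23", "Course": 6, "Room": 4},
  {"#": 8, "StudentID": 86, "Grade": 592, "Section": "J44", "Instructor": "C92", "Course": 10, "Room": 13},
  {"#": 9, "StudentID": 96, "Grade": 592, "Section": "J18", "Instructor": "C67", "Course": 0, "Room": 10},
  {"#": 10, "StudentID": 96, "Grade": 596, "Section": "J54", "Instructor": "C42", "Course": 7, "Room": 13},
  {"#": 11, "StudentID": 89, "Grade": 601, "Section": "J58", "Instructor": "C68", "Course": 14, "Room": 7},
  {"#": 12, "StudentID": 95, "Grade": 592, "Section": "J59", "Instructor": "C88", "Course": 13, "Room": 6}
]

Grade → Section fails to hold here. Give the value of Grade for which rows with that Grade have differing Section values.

Grade=592: rows 1, 8, 9, 12 → Section takes values {J18, J44, J59} — violation
Grade=598: rows 2, 3 → Section = J43, J43 ✓
Grade=601: rows 4, 7, 11 → Section = J58, J58, J58 ✓
Grade=600: row 5 → Section = J54 ✓
Grade=593: row 6 → Section = J59 ✓
Grade=596: row 10 → Section = J54 ✓
The only Grade value with inconsistent Section is Grade=592.

592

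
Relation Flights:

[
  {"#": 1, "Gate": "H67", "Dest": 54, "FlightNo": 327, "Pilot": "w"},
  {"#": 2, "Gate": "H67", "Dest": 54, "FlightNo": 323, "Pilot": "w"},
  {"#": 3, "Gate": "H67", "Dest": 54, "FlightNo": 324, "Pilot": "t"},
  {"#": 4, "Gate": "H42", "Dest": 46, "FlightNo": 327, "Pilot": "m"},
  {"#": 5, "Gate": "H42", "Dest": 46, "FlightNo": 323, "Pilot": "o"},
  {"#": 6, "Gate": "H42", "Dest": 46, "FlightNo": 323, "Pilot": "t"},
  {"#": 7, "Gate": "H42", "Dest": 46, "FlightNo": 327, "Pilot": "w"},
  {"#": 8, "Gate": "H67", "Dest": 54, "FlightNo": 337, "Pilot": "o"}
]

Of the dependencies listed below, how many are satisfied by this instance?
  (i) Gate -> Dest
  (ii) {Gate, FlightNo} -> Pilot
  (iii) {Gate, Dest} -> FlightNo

(i) Gate -> Dest: every LHS value maps to a single RHS value — holds.
(ii) {Gate, FlightNo} -> Pilot: (Gate=H42, FlightNo=327): rows 4, 7 → Pilot takes values {m, w} — violation; (Gate=H42, FlightNo=323): rows 5, 6 → Pilot takes values {o, t} — violation — fails.
(iii) {Gate, Dest} -> FlightNo: (Gate=H67, Dest=54): rows 1, 2, 3, 8 → FlightNo takes values {327, 323, 324, 337} — violation; (Gate=H42, Dest=46): rows 4, 5, 6, 7 → FlightNo takes values {327, 323} — violation — fails.
1 of the 3 dependencies holds.

1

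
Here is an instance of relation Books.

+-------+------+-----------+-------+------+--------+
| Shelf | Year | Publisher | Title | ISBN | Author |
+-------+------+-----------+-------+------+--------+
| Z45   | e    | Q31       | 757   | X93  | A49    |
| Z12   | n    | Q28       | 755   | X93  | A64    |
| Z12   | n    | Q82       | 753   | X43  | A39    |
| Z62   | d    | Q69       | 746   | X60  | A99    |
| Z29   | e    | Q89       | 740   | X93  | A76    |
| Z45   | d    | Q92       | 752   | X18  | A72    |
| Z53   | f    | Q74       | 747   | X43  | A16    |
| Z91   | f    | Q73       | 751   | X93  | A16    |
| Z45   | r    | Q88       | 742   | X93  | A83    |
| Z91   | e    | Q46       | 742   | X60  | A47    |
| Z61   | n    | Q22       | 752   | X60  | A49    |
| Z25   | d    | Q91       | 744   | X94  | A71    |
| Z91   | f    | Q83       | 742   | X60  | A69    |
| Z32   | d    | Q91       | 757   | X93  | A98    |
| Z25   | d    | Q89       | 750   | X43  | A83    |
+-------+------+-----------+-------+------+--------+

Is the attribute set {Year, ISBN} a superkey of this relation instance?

Two distinct rows share (Year=e, ISBN=X93), so {Year, ISBN} does not determine every attribute — not a superkey.

No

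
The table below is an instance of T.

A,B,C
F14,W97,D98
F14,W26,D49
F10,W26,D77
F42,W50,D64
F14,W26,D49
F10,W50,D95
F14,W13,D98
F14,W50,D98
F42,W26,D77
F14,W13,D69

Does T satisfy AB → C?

No

(A=F14, B=W97): 1 row → C = D98 ✓
(A=F14, B=W26): 2 rows → C = D49, D49 ✓
(A=F10, B=W26): 1 row → C = D77 ✓
(A=F42, B=W50): 1 row → C = D64 ✓
(A=F10, B=W50): 1 row → C = D95 ✓
(A=F14, B=W13): 2 rows → C takes values {D98, D69} — violation
(A=F14, B=W50): 1 row → C = D98 ✓
(A=F42, B=W26): 1 row → C = D77 ✓
Two rows agree on AB but differ on C, so AB → C does not hold.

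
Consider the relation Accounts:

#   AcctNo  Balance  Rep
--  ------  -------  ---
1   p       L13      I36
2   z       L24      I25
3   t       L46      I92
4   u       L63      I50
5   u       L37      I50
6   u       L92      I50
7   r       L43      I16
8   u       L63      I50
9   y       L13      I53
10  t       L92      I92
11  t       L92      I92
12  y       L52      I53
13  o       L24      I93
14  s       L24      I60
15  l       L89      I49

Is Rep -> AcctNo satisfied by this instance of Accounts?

Rep=I36: row 1 → AcctNo = p ✓
Rep=I25: row 2 → AcctNo = z ✓
Rep=I92: rows 3, 10, 11 → AcctNo = t, t, t ✓
Rep=I50: rows 4, 5, 6, 8 → AcctNo = u, u, u, u ✓
Rep=I16: row 7 → AcctNo = r ✓
Rep=I53: rows 9, 12 → AcctNo = y, y ✓
Rep=I93: row 13 → AcctNo = o ✓
Rep=I60: row 14 → AcctNo = s ✓
Rep=I49: row 15 → AcctNo = l ✓
Every Rep value is associated with a single AcctNo value, so Rep -> AcctNo holds.

Yes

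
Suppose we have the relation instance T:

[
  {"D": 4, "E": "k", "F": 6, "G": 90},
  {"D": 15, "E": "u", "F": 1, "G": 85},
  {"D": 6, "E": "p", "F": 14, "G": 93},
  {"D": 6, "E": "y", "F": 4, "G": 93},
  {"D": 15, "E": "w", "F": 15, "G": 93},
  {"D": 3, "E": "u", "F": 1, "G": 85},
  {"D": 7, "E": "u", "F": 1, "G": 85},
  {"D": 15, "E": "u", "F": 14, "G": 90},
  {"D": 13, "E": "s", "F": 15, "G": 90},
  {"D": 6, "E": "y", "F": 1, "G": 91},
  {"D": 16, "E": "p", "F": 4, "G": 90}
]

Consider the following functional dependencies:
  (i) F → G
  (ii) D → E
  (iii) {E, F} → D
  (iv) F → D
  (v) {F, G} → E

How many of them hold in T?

(i) F → G: F=1: 4 rows → G takes values {85, 91} — violation; F=14: 2 rows → G takes values {93, 90} — violation; F=4: 2 rows → G takes values {93, 90} — violation; F=15: 2 rows → G takes values {93, 90} — violation — fails.
(ii) D → E: D=15: 3 rows → E takes values {u, w} — violation; D=6: 3 rows → E takes values {p, y} — violation — fails.
(iii) {E, F} → D: (E=u, F=1): 3 rows → D takes values {15, 3, 7} — violation — fails.
(iv) F → D: F=1: 4 rows → D takes values {15, 3, 7, 6} — violation; F=14: 2 rows → D takes values {6, 15} — violation; F=4: 2 rows → D takes values {6, 16} — violation; F=15: 2 rows → D takes values {15, 13} — violation — fails.
(v) {F, G} → E: every LHS value maps to a single RHS value — holds.
1 of the 5 dependencies holds.

1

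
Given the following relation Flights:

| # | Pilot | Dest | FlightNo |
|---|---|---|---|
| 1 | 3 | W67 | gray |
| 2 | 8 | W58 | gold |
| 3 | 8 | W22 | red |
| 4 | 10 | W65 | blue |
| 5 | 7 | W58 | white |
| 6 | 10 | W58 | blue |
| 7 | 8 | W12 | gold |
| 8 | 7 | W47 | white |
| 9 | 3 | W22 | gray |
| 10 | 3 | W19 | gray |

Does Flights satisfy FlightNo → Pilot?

FlightNo=gray: rows 1, 9, 10 → Pilot = 3, 3, 3 ✓
FlightNo=gold: rows 2, 7 → Pilot = 8, 8 ✓
FlightNo=red: row 3 → Pilot = 8 ✓
FlightNo=blue: rows 4, 6 → Pilot = 10, 10 ✓
FlightNo=white: rows 5, 8 → Pilot = 7, 7 ✓
Every FlightNo value is associated with a single Pilot value, so FlightNo → Pilot holds.

Yes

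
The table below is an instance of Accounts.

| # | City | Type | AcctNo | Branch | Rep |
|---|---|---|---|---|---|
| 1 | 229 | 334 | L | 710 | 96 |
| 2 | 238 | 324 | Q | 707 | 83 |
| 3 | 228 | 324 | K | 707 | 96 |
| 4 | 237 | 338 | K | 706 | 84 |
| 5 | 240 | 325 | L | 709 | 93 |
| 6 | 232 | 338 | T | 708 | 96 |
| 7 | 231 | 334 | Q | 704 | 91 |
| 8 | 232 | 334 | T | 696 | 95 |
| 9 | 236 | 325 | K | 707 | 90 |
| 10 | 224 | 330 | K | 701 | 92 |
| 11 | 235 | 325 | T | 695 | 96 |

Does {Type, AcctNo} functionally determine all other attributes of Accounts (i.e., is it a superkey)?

Yes

All 11 rows have distinct {Type, AcctNo} values, so {Type, AcctNo} → (all attributes) holds and {Type, AcctNo} is a superkey.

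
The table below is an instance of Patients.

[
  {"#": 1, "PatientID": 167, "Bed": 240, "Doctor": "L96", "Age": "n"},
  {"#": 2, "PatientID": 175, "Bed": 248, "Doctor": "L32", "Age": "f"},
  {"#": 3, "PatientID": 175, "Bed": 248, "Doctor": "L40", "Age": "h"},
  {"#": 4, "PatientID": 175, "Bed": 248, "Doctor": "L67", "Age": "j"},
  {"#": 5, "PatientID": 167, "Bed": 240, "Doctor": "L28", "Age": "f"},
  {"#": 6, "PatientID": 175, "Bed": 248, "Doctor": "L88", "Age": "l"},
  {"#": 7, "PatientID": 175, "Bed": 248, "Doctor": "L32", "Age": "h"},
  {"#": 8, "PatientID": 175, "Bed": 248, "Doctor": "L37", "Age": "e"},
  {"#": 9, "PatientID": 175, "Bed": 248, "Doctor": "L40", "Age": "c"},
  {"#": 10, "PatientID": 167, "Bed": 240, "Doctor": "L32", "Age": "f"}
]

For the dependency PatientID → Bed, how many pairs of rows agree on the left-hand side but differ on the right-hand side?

PatientID=167: all 3 rows agree on Bed — 0 pairs.
PatientID=175: all 7 rows agree on Bed — 0 pairs.

0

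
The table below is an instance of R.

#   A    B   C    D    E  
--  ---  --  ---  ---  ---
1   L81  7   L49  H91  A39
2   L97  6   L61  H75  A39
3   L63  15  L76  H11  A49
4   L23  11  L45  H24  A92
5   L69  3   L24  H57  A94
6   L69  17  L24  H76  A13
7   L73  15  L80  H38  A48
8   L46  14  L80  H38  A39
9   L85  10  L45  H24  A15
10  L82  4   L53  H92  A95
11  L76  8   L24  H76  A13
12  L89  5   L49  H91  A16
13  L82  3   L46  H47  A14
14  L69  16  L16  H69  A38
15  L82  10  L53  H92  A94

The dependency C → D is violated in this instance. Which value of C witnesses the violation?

L24

C=L49: rows 1, 12 → D = H91, H91 ✓
C=L61: row 2 → D = H75 ✓
C=L76: row 3 → D = H11 ✓
C=L45: rows 4, 9 → D = H24, H24 ✓
C=L24: rows 5, 6, 11 → D takes values {H57, H76} — violation
C=L80: rows 7, 8 → D = H38, H38 ✓
C=L53: rows 10, 15 → D = H92, H92 ✓
C=L46: row 13 → D = H47 ✓
C=L16: row 14 → D = H69 ✓
The only C value with inconsistent D is C=L24.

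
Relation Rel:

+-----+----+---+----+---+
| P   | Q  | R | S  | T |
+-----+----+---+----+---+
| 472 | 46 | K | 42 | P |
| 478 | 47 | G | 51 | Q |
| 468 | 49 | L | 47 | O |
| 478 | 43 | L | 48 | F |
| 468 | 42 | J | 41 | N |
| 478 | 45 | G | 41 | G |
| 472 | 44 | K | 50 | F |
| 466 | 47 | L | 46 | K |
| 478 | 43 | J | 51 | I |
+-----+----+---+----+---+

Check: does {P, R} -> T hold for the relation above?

(P=472, R=K): 2 rows → T takes values {P, F} — violation
(P=478, R=G): 2 rows → T takes values {Q, G} — violation
(P=468, R=L): 1 row → T = O ✓
(P=478, R=L): 1 row → T = F ✓
(P=468, R=J): 1 row → T = N ✓
(P=466, R=L): 1 row → T = K ✓
(P=478, R=J): 1 row → T = I ✓
Two rows agree on {P, R} but differ on T, so {P, R} -> T does not hold.

No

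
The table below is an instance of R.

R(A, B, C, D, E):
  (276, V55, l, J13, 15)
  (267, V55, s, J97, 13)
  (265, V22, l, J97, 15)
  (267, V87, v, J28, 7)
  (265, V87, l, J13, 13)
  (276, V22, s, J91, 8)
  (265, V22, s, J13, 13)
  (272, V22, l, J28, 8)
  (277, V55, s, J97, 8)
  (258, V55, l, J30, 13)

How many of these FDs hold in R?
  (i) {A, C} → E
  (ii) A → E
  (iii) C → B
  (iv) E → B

0

(i) {A, C} → E: (A=265, C=l): 2 rows → E takes values {15, 13} — violation — fails.
(ii) A → E: A=276: 2 rows → E takes values {15, 8} — violation; A=267: 2 rows → E takes values {13, 7} — violation; A=265: 3 rows → E takes values {15, 13} — violation — fails.
(iii) C → B: C=l: 5 rows → B takes values {V55, V22, V87} — violation; C=s: 4 rows → B takes values {V55, V22} — violation — fails.
(iv) E → B: E=15: 2 rows → B takes values {V55, V22} — violation; E=13: 4 rows → B takes values {V55, V87, V22} — violation; E=8: 3 rows → B takes values {V22, V55} — violation — fails.
None of the 4 dependencies hold.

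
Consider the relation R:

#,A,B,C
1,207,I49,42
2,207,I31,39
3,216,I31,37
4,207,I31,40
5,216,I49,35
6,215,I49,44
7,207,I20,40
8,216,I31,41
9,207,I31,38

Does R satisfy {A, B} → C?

No

(A=207, B=I49): row 1 → C = 42 ✓
(A=207, B=I31): rows 2, 4, 9 → C takes values {39, 40, 38} — violation
(A=216, B=I31): rows 3, 8 → C takes values {37, 41} — violation
(A=216, B=I49): row 5 → C = 35 ✓
(A=215, B=I49): row 6 → C = 44 ✓
(A=207, B=I20): row 7 → C = 40 ✓
Two rows agree on {A, B} but differ on C, so {A, B} → C does not hold.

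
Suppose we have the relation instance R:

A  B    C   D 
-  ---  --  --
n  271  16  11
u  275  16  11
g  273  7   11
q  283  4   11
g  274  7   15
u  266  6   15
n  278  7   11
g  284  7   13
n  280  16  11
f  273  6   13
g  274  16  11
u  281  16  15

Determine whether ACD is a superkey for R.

No

Two distinct rows share (A=n, C=16, D=11), so ACD does not determine every attribute — not a superkey.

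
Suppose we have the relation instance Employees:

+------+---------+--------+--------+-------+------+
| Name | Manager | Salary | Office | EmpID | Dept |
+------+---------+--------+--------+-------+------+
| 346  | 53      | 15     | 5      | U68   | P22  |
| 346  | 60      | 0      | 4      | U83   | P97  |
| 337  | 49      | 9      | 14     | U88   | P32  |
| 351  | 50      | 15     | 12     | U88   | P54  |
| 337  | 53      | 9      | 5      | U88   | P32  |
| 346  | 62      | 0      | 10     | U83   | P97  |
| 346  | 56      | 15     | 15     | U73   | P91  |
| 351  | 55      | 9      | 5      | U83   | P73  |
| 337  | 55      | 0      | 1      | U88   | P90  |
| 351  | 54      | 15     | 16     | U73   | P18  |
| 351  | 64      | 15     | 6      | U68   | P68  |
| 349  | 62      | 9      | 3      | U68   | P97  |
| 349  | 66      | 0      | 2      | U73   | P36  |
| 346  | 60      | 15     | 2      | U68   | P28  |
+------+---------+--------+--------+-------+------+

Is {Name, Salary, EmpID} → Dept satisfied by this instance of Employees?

(Name=346, Salary=15, EmpID=U68): 2 rows → Dept takes values {P22, P28} — violation
(Name=346, Salary=0, EmpID=U83): 2 rows → Dept = P97, P97 ✓
(Name=337, Salary=9, EmpID=U88): 2 rows → Dept = P32, P32 ✓
(Name=351, Salary=15, EmpID=U88): 1 row → Dept = P54 ✓
(Name=346, Salary=15, EmpID=U73): 1 row → Dept = P91 ✓
(Name=351, Salary=9, EmpID=U83): 1 row → Dept = P73 ✓
(Name=337, Salary=0, EmpID=U88): 1 row → Dept = P90 ✓
(Name=351, Salary=15, EmpID=U73): 1 row → Dept = P18 ✓
(Name=351, Salary=15, EmpID=U68): 1 row → Dept = P68 ✓
(Name=349, Salary=9, EmpID=U68): 1 row → Dept = P97 ✓
(Name=349, Salary=0, EmpID=U73): 1 row → Dept = P36 ✓
Two rows agree on {Name, Salary, EmpID} but differ on Dept, so {Name, Salary, EmpID} → Dept does not hold.

No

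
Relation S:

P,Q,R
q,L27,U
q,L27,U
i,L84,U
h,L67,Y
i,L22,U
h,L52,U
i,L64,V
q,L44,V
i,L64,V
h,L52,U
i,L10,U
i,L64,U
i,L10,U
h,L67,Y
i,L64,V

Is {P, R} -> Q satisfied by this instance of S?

(P=q, R=U): 2 rows → Q = L27, L27 ✓
(P=i, R=U): 5 rows → Q takes values {L84, L22, L10, L64} — violation
(P=h, R=Y): 2 rows → Q = L67, L67 ✓
(P=h, R=U): 2 rows → Q = L52, L52 ✓
(P=i, R=V): 3 rows → Q = L64, L64, L64 ✓
(P=q, R=V): 1 row → Q = L44 ✓
Two rows agree on {P, R} but differ on Q, so {P, R} -> Q does not hold.

No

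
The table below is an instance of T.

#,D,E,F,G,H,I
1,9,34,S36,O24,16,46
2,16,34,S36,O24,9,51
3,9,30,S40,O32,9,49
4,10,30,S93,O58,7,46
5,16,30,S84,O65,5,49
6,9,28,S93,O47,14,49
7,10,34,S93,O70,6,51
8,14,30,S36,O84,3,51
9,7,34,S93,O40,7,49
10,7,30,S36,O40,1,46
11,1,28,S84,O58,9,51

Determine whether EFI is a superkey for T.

All 11 rows have distinct EFI values, so EFI → (all attributes) holds and EFI is a superkey.

Yes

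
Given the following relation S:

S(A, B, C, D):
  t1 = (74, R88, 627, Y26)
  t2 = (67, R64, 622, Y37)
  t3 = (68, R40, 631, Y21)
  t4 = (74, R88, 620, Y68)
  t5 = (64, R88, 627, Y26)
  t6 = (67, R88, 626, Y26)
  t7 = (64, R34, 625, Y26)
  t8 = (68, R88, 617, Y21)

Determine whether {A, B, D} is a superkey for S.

Yes

All 8 rows have distinct {A, B, D} values, so {A, B, D} → (all attributes) holds and {A, B, D} is a superkey.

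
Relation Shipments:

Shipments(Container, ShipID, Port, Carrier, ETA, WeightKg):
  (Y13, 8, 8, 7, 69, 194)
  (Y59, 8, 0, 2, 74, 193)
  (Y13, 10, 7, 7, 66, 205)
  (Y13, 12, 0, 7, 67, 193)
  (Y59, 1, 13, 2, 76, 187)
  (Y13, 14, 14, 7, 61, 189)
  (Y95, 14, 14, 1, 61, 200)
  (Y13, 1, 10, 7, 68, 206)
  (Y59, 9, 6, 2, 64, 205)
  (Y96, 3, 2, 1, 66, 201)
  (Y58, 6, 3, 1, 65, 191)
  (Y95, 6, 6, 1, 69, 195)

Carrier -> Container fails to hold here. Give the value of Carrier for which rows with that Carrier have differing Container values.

Carrier=7: 5 rows → Container = Y13, Y13, Y13, Y13, Y13 ✓
Carrier=2: 3 rows → Container = Y59, Y59, Y59 ✓
Carrier=1: 4 rows → Container takes values {Y95, Y96, Y58} — violation
The only Carrier value with inconsistent Container is Carrier=1.

1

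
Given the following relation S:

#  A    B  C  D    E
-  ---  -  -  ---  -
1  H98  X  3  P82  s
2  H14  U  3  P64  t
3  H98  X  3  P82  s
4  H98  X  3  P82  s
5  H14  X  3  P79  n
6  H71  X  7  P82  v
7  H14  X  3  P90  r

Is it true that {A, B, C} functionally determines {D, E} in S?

No

(A=H98, B=X, C=3): rows 1, 3, 4 → {D,E} = (P82, s), (P82, s), (P82, s) ✓
(A=H14, B=U, C=3): row 2 → {D,E} = (P64, t) ✓
(A=H14, B=X, C=3): rows 5, 7 → {D,E} takes values {(P79, n), (P90, r)} — violation
(A=H71, B=X, C=7): row 6 → {D,E} = (P82, v) ✓
Two rows agree on {A, B, C} but differ on {D, E}, so {A, B, C} -> {D, E} does not hold.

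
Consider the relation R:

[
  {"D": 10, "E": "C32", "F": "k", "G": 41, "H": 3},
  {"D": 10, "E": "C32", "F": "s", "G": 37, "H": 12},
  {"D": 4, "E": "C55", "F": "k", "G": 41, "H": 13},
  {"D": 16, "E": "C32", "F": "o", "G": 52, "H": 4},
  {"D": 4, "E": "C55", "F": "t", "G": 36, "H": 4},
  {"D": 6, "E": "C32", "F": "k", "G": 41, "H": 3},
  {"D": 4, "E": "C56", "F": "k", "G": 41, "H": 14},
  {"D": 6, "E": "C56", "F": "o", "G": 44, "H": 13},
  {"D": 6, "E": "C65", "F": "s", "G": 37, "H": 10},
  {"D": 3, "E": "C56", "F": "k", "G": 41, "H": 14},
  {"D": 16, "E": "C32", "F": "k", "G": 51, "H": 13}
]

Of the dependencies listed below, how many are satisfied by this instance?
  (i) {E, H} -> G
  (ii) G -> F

2

(i) {E, H} -> G: every LHS value maps to a single RHS value — holds.
(ii) G -> F: every LHS value maps to a single RHS value — holds.
2 of the 2 dependencies hold.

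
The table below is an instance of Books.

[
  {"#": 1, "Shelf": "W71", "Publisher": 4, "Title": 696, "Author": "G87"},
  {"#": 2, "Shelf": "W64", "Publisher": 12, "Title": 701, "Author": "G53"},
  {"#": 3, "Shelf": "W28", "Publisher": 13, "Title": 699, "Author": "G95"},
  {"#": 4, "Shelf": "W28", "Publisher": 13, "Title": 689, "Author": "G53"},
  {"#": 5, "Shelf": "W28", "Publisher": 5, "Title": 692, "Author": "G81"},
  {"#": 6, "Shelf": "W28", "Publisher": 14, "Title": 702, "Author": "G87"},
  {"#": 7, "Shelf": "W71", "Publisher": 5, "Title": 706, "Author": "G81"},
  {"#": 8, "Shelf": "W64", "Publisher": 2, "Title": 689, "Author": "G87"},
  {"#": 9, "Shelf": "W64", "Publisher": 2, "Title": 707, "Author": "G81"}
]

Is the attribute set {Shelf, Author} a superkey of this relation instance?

All 9 rows have distinct {Shelf, Author} values, so {Shelf, Author} → (all attributes) holds and {Shelf, Author} is a superkey.

Yes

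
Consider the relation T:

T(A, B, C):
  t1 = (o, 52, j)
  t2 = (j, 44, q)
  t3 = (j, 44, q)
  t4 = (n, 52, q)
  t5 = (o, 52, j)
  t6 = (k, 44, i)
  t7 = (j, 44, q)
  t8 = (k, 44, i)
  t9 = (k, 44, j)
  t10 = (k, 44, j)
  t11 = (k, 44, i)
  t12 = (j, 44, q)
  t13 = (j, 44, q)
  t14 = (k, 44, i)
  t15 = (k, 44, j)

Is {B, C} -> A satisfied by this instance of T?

Yes

(B=52, C=j): rows 1, 5 → A = o, o ✓
(B=44, C=q): rows 2, 3, 7, 12, 13 → A = j, j, j, j, j ✓
(B=52, C=q): row 4 → A = n ✓
(B=44, C=i): rows 6, 8, 11, 14 → A = k, k, k, k ✓
(B=44, C=j): rows 9, 10, 15 → A = k, k, k ✓
Every {B, C} value is associated with a single A value, so {B, C} -> A holds.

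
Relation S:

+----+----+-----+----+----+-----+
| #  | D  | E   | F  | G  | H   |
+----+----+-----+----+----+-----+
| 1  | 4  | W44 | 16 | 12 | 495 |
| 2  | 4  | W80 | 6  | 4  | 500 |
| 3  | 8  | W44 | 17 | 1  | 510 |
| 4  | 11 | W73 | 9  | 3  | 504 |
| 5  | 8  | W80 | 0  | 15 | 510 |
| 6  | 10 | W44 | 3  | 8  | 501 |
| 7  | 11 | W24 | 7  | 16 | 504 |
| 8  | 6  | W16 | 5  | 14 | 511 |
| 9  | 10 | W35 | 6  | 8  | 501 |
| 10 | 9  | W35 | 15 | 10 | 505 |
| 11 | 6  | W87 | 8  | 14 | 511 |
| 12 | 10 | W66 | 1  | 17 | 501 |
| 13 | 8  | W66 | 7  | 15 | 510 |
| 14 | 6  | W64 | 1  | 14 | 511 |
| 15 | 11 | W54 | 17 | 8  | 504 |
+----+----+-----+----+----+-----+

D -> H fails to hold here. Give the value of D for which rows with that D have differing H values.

4

D=4: rows 1, 2 → H takes values {495, 500} — violation
D=8: rows 3, 5, 13 → H = 510, 510, 510 ✓
D=11: rows 4, 7, 15 → H = 504, 504, 504 ✓
D=10: rows 6, 9, 12 → H = 501, 501, 501 ✓
D=6: rows 8, 11, 14 → H = 511, 511, 511 ✓
D=9: row 10 → H = 505 ✓
The only D value with inconsistent H is D=4.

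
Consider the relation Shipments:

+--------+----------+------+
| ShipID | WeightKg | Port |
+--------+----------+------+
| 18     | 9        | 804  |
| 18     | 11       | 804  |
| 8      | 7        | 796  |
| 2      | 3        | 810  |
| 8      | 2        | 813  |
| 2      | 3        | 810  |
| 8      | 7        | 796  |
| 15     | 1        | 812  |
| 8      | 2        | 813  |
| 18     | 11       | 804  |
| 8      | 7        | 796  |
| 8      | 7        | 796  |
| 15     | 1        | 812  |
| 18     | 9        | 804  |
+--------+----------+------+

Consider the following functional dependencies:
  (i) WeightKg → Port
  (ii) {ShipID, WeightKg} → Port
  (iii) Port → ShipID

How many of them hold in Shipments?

(i) WeightKg → Port: every LHS value maps to a single RHS value — holds.
(ii) {ShipID, WeightKg} → Port: every LHS value maps to a single RHS value — holds.
(iii) Port → ShipID: every LHS value maps to a single RHS value — holds.
3 of the 3 dependencies hold.

3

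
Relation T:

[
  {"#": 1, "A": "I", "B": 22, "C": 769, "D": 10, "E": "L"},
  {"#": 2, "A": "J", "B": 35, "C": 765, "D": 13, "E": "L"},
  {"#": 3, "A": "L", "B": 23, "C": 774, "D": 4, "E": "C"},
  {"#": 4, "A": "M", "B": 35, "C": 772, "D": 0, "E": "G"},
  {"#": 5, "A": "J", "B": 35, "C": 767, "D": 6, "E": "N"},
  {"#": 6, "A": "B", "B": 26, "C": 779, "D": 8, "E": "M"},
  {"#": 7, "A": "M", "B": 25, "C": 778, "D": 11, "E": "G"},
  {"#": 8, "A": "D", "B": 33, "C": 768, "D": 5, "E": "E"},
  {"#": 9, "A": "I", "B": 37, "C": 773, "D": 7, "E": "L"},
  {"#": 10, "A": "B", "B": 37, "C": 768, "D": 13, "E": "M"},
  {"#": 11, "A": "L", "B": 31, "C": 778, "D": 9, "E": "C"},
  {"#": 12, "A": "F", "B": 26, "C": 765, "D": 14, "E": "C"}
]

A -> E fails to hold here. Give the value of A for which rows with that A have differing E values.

J

A=I: rows 1, 9 → E = L, L ✓
A=J: rows 2, 5 → E takes values {L, N} — violation
A=L: rows 3, 11 → E = C, C ✓
A=M: rows 4, 7 → E = G, G ✓
A=B: rows 6, 10 → E = M, M ✓
A=D: row 8 → E = E ✓
A=F: row 12 → E = C ✓
The only A value with inconsistent E is A=J.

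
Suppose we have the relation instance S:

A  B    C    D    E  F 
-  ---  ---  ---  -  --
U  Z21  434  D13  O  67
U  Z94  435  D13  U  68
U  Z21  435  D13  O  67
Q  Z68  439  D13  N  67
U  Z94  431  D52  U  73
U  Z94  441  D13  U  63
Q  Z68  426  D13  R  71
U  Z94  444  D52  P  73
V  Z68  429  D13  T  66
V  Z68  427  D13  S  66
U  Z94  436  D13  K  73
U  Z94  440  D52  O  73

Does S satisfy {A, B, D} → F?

(A=U, B=Z21, D=D13): 2 rows → F = 67, 67 ✓
(A=U, B=Z94, D=D13): 3 rows → F takes values {68, 63, 73} — violation
(A=Q, B=Z68, D=D13): 2 rows → F takes values {67, 71} — violation
(A=U, B=Z94, D=D52): 3 rows → F = 73, 73, 73 ✓
(A=V, B=Z68, D=D13): 2 rows → F = 66, 66 ✓
Two rows agree on {A, B, D} but differ on F, so {A, B, D} → F does not hold.

No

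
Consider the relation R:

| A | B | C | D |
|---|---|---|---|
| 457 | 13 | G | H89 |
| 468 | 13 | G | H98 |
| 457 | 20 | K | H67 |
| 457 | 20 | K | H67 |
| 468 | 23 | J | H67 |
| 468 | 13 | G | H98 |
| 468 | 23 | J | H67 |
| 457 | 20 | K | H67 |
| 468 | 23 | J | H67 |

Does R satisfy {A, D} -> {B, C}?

Yes

(A=457, D=H89): 1 row → {B,C} = (13, G) ✓
(A=468, D=H98): 2 rows → {B,C} = (13, G), (13, G) ✓
(A=457, D=H67): 3 rows → {B,C} = (20, K), (20, K), (20, K) ✓
(A=468, D=H67): 3 rows → {B,C} = (23, J), (23, J), (23, J) ✓
Every {A, D} value is associated with a single {B, C} value, so {A, D} -> {B, C} holds.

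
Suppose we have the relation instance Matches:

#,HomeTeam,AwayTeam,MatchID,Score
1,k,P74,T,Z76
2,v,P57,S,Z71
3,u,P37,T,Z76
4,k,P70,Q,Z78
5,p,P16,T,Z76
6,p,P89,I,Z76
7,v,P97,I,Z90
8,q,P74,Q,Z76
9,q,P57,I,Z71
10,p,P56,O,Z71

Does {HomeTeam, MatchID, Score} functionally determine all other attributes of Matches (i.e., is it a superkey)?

Yes

All 10 rows have distinct {HomeTeam, MatchID, Score} values, so {HomeTeam, MatchID, Score} → (all attributes) holds and {HomeTeam, MatchID, Score} is a superkey.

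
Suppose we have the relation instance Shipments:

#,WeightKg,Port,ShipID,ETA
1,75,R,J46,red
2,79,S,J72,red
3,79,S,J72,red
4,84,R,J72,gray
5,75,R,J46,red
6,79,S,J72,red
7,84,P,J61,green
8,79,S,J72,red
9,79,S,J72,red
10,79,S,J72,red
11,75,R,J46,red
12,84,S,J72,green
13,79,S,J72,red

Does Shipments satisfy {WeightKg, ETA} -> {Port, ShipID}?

(WeightKg=75, ETA=red): rows 1, 5, 11 → {Port,ShipID} = (R, J46), (R, J46), (R, J46) ✓
(WeightKg=79, ETA=red): rows 2, 3, 6, 8, 9, 10, 13 → {Port,ShipID} = (S, J72), (S, J72), (S, J72), (S, J72), (S, J72), (S, J72), (S, J72) ✓
(WeightKg=84, ETA=gray): row 4 → {Port,ShipID} = (R, J72) ✓
(WeightKg=84, ETA=green): rows 7, 12 → {Port,ShipID} takes values {(P, J61), (S, J72)} — violation
Two rows agree on {WeightKg, ETA} but differ on {Port, ShipID}, so {WeightKg, ETA} -> {Port, ShipID} does not hold.

No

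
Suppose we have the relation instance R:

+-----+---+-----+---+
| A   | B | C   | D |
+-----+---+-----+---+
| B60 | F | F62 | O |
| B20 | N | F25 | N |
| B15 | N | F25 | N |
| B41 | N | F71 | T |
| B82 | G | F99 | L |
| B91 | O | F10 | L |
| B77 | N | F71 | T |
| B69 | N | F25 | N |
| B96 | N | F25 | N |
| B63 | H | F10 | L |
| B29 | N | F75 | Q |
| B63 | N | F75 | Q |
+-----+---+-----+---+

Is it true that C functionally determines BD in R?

No

C=F62: 1 row → {B,D} = (F, O) ✓
C=F25: 4 rows → {B,D} = (N, N), (N, N), (N, N), (N, N) ✓
C=F71: 2 rows → {B,D} = (N, T), (N, T) ✓
C=F99: 1 row → {B,D} = (G, L) ✓
C=F10: 2 rows → {B,D} takes values {(O, L), (H, L)} — violation
C=F75: 2 rows → {B,D} = (N, Q), (N, Q) ✓
Two rows agree on C but differ on BD, so C -> BD does not hold.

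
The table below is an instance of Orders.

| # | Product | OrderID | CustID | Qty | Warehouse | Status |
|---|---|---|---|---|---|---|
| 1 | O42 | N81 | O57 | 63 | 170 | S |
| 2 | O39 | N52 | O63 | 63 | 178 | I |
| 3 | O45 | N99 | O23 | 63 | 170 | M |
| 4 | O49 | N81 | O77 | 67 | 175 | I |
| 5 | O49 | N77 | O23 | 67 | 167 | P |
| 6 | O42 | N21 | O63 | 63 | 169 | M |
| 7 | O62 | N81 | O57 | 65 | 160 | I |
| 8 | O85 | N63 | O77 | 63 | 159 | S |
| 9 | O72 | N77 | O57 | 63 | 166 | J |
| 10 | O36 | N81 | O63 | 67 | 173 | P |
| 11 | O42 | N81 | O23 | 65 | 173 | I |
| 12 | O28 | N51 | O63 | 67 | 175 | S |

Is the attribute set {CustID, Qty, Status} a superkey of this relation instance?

All 12 rows have distinct {CustID, Qty, Status} values, so {CustID, Qty, Status} → (all attributes) holds and {CustID, Qty, Status} is a superkey.

Yes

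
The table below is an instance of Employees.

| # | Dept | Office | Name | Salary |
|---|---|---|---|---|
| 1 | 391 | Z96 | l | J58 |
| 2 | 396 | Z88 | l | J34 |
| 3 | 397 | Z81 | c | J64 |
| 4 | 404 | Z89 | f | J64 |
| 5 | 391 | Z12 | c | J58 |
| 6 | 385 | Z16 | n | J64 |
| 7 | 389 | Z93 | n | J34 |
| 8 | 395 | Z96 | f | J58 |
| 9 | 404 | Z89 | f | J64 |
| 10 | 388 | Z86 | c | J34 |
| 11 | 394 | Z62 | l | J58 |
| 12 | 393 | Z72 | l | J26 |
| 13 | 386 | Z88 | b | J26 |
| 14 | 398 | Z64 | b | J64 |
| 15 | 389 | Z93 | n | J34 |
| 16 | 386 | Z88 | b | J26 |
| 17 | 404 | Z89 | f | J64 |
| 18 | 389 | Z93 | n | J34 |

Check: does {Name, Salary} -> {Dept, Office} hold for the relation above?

No

(Name=l, Salary=J58): rows 1, 11 → {Dept,Office} takes values {(391, Z96), (394, Z62)} — violation
(Name=l, Salary=J34): row 2 → {Dept,Office} = (396, Z88) ✓
(Name=c, Salary=J64): row 3 → {Dept,Office} = (397, Z81) ✓
(Name=f, Salary=J64): rows 4, 9, 17 → {Dept,Office} = (404, Z89), (404, Z89), (404, Z89) ✓
(Name=c, Salary=J58): row 5 → {Dept,Office} = (391, Z12) ✓
(Name=n, Salary=J64): row 6 → {Dept,Office} = (385, Z16) ✓
(Name=n, Salary=J34): rows 7, 15, 18 → {Dept,Office} = (389, Z93), (389, Z93), (389, Z93) ✓
(Name=f, Salary=J58): row 8 → {Dept,Office} = (395, Z96) ✓
(Name=c, Salary=J34): row 10 → {Dept,Office} = (388, Z86) ✓
(Name=l, Salary=J26): row 12 → {Dept,Office} = (393, Z72) ✓
(Name=b, Salary=J26): rows 13, 16 → {Dept,Office} = (386, Z88), (386, Z88) ✓
(Name=b, Salary=J64): row 14 → {Dept,Office} = (398, Z64) ✓
Two rows agree on {Name, Salary} but differ on {Dept, Office}, so {Name, Salary} -> {Dept, Office} does not hold.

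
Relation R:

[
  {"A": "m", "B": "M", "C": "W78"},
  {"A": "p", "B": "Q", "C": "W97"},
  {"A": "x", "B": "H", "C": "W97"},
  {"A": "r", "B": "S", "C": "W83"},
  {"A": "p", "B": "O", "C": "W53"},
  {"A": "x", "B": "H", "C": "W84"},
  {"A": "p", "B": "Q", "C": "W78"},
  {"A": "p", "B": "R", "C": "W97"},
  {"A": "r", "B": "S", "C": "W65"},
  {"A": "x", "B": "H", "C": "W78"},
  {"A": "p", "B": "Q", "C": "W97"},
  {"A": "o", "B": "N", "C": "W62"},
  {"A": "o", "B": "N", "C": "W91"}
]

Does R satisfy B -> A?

Yes

B=M: 1 row → A = m ✓
B=Q: 3 rows → A = p, p, p ✓
B=H: 3 rows → A = x, x, x ✓
B=S: 2 rows → A = r, r ✓
B=O: 1 row → A = p ✓
B=R: 1 row → A = p ✓
B=N: 2 rows → A = o, o ✓
Every B value is associated with a single A value, so B -> A holds.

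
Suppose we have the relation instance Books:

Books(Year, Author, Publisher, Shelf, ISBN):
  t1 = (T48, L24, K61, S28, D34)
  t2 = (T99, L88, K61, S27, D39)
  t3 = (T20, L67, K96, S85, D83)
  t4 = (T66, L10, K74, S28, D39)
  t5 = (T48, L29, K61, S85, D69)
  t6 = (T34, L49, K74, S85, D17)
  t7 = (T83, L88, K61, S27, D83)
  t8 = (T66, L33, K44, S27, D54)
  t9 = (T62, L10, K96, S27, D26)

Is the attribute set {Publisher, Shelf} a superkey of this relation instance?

No

Rows 2 and 7 have the same {Publisher, Shelf} value (Publisher=K61, Shelf=S27) but are distinct tuples, so {Publisher, Shelf} does not determine every attribute — not a superkey.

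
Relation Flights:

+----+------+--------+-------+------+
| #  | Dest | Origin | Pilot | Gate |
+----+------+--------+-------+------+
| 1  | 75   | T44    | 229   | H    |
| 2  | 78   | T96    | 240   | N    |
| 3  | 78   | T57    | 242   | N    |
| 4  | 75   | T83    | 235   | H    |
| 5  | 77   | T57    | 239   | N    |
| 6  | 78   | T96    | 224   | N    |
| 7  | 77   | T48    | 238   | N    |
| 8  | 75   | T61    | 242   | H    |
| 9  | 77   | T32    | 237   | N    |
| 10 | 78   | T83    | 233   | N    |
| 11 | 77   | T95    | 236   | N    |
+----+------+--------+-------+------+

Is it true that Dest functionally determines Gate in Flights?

Yes

Dest=75: rows 1, 4, 8 → Gate = H, H, H ✓
Dest=78: rows 2, 3, 6, 10 → Gate = N, N, N, N ✓
Dest=77: rows 5, 7, 9, 11 → Gate = N, N, N, N ✓
Every Dest value is associated with a single Gate value, so Dest -> Gate holds.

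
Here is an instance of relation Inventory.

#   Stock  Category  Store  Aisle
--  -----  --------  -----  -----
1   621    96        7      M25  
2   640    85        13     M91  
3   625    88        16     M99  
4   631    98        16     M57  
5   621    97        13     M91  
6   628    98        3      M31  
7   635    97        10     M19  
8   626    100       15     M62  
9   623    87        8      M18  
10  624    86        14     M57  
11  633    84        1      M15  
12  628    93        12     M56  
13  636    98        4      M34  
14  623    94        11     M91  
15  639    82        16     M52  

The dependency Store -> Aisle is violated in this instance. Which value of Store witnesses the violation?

16

Store=7: row 1 → Aisle = M25 ✓
Store=13: rows 2, 5 → Aisle = M91, M91 ✓
Store=16: rows 3, 4, 15 → Aisle takes values {M99, M57, M52} — violation
Store=3: row 6 → Aisle = M31 ✓
Store=10: row 7 → Aisle = M19 ✓
Store=15: row 8 → Aisle = M62 ✓
Store=8: row 9 → Aisle = M18 ✓
Store=14: row 10 → Aisle = M57 ✓
Store=1: row 11 → Aisle = M15 ✓
Store=12: row 12 → Aisle = M56 ✓
Store=4: row 13 → Aisle = M34 ✓
Store=11: row 14 → Aisle = M91 ✓
The only Store value with inconsistent Aisle is Store=16.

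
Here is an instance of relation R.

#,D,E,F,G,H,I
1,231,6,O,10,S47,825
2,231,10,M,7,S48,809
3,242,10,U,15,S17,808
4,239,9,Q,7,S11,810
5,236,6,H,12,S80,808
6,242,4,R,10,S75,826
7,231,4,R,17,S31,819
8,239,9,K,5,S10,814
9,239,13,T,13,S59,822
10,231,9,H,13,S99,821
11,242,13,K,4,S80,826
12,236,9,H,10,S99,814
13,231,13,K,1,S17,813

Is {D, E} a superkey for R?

Rows 4 and 8 have the same {D, E} value (D=239, E=9) but are distinct tuples, so {D, E} does not determine every attribute — not a superkey.

No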